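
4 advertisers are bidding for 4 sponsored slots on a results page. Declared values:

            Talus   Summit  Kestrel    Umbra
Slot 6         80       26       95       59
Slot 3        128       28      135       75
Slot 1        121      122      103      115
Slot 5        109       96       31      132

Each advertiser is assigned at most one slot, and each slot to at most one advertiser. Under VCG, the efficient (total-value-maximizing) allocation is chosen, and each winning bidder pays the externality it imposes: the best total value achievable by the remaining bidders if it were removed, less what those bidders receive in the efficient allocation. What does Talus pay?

Talus pays $40.

Efficient allocation: Talus→Slot 3 ($128), Summit→Slot 1 ($122), Kestrel→Slot 6 ($95), Umbra→Slot 5 ($132); total welfare W = $477.
Talus receives Slot 3 at value $128, so the others get W − 128 = $349.
Without Talus: best allocation of the remaining 3 bidders over all 4 slots is Summit→Slot 1 ($122), Kestrel→Slot 3 ($135), Umbra→Slot 5 ($132), total $389.
VCG payment = (others' best without Talus) − (others' welfare with Talus) = 389 − 349 = $40.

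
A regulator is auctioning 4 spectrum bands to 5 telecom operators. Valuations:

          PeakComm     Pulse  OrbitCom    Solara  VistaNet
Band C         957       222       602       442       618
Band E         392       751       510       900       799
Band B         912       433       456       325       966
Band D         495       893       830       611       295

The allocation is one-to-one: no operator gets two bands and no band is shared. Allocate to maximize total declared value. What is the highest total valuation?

Optimal: PeakComm→Band C ($957M), Solara→Band E ($900M), VistaNet→Band B ($966M), Pulse→Band D ($893M) — total 957+900+966+893 = $3716M.
Row-greedy (each operator in turn takes its best remaining band) gives $2685M, worse by 1031.
Checked against all permutations: $3716M is optimal.

Maximum total: $3716M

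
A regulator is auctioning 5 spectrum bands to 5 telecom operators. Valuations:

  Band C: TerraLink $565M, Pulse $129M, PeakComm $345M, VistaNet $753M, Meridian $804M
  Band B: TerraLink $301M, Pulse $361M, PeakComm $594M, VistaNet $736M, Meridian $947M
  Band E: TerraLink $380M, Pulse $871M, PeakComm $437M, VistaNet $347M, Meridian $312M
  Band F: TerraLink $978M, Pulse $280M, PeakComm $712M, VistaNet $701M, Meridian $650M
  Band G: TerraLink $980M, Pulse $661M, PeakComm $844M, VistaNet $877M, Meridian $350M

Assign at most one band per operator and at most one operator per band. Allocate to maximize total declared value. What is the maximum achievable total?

Treat this as an assignment problem: match each operator to one band.
Optimal: TerraLink→Band F ($978M), Pulse→Band E ($871M), PeakComm→Band G ($844M), VistaNet→Band C ($753M), Meridian→Band B ($947M) — total 978+871+844+753+947 = $4393M.
Column-greedy (each band in turn goes to its best remaining operator) gives $4233M, worse by 160.
Checked against all permutations: $4393M is optimal.

Max total: $4393M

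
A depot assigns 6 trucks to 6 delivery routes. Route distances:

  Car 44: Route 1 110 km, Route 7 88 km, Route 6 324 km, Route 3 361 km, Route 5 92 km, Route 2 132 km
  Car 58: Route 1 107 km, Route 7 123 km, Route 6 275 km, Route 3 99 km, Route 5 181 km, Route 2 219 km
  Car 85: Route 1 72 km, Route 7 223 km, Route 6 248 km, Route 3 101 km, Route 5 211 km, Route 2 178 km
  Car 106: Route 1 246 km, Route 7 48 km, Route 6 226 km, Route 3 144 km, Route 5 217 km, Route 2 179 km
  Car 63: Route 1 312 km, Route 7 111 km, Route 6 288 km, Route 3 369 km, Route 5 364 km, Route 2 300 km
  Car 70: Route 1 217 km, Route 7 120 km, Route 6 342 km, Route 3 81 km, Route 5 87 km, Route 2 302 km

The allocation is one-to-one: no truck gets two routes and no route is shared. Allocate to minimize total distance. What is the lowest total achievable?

Optimal: Car 44→Route 2 (132 km), Car 58→Route 3 (99 km), Car 85→Route 1 (72 km), Car 106→Route 7 (48 km), Car 63→Route 6 (288 km), Car 70→Route 5 (87 km) — total 132+99+72+48+288+87 = 726 km.

Minimum total: 726 km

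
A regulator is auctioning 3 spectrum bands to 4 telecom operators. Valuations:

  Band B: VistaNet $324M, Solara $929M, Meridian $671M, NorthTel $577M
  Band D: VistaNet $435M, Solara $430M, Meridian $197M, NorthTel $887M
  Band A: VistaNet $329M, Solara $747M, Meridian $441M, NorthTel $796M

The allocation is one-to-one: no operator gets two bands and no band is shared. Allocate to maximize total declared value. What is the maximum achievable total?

Maximum total: $2305M

Optimal: Meridian→Band B ($671M), NorthTel→Band D ($887M), Solara→Band A ($747M) — total 671+887+747 = $2305M.
No other one-to-one assignment exceeds $2305M.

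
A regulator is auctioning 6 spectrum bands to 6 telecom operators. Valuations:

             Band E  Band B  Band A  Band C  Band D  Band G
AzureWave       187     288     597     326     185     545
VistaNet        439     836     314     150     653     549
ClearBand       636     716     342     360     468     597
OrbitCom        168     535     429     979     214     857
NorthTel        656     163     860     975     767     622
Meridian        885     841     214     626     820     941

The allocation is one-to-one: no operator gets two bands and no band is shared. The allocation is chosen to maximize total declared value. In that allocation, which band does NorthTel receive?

NorthTel receives Band D.

Treat this as an assignment problem: match each operator to one band.
Optimal: AzureWave→Band A ($597M), VistaNet→Band B ($836M), ClearBand→Band E ($636M), OrbitCom→Band C ($979M), NorthTel→Band D ($767M), Meridian→Band G ($941M) — total 597+836+636+979+767+941 = $4756M.
Max-entry greedy (repeatedly take the single best remaining cell) gives $4437M, worse by 319.
Next-best assignment: AzureWave→Band A, VistaNet→Band B, ClearBand→Band E, OrbitCom→Band G, NorthTel→Band C, Meridian→Band D = $4721M.
Swapping AzureWave↔ClearBand (AzureWave→Band E $187M, ClearBand→Band A $342M) loses 704.
NorthTel's own top band is Band C ($975M), but forcing NorthTel→Band C and reassigning the rest optimally gives only $4721M — worse by 35.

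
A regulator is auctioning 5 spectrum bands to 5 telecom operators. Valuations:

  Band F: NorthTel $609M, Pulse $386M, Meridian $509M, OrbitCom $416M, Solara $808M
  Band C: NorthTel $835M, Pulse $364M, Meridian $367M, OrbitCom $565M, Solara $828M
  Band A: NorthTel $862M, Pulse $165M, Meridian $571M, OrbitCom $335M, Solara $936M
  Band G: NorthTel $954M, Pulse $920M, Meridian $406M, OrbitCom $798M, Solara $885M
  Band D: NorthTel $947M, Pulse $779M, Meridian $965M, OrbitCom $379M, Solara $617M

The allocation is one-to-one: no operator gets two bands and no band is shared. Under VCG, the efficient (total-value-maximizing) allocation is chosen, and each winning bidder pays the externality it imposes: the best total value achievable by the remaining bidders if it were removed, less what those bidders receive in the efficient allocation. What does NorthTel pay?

Efficient allocation: NorthTel→Band A ($862M), Pulse→Band G ($920M), Meridian→Band D ($965M), OrbitCom→Band C ($565M), Solara→Band F ($808M); total welfare W = $4120M.
NorthTel receives Band A at value $862M, so the others get W − 862 = $3258M.
Without NorthTel: best allocation of the remaining 4 bidders over all 5 bands is Pulse→Band G ($920M), Meridian→Band D ($965M), OrbitCom→Band C ($565M), Solara→Band A ($936M), total $3386M.
VCG payment = (others' best without NorthTel) − (others' welfare with NorthTel) = 3386 − 3258 = $128M.

NorthTel pays $128M.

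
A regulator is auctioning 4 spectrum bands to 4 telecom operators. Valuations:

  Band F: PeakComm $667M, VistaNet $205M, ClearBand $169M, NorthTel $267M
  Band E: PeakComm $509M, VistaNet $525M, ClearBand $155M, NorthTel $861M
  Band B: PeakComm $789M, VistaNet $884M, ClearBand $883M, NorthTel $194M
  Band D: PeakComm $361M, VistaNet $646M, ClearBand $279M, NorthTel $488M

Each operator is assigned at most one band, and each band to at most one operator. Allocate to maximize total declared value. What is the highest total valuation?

Optimal: PeakComm→Band F ($667M), VistaNet→Band D ($646M), ClearBand→Band B ($883M), NorthTel→Band E ($861M) — total 667+646+883+861 = $3057M.
Max-entry greedy (repeatedly take the single best remaining cell) gives $2691M, worse by 366.
Checked against all permutations: $3057M is optimal.

Maximum total: $3057M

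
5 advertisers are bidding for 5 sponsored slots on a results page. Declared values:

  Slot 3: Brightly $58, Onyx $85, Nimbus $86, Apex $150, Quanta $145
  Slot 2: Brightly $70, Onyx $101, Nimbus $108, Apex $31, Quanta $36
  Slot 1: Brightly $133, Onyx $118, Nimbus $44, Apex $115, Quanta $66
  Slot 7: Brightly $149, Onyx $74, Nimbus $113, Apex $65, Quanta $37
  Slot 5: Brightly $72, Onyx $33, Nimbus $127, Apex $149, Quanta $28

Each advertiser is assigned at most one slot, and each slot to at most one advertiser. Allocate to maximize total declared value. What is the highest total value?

Optimal: Brightly→Slot 7 ($149), Onyx→Slot 1 ($118), Nimbus→Slot 2 ($108), Apex→Slot 5 ($149), Quanta→Slot 3 ($145) — total 149+118+108+149+145 = $669.
Max-entry greedy (repeatedly take the single best remaining cell) gives $580, worse by 89.
Swapping Quanta↔Brightly (Quanta→Slot 7 $37, Brightly→Slot 3 $58) loses 199.
Every other assignment is strictly worse.

Max total: $669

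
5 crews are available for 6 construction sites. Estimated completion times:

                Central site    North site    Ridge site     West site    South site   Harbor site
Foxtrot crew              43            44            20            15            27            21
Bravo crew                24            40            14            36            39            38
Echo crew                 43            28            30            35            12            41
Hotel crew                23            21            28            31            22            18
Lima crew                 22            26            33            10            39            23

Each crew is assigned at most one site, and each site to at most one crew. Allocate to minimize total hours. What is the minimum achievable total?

Optimal: Foxtrot crew→Harbor site (21 hours), Bravo crew→Ridge site (14 hours), Echo crew→South site (12 hours), Hotel crew→North site (21 hours), Lima crew→West site (10 hours) — total 21+14+12+21+10 = 78 hours.
Column-greedy (each site in turn goes to its cheapest remaining crew) gives 84 hours, worse by 6.
Next-best assignment: Foxtrot crew→Harbor site, Bravo crew→Ridge site, Echo crew→South site, Hotel crew→Central site, Lima crew→West site = 80 hours.
Swapping Lima crew↔Echo crew (Lima crew→South site 39 hours, Echo crew→West site 35 hours) adds 52.

Minimum total: 78 hours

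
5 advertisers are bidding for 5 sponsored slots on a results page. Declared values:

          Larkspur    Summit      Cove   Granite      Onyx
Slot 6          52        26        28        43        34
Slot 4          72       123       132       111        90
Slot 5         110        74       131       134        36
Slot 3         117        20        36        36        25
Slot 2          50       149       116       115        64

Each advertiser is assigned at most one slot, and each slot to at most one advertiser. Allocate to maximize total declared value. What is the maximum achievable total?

Maximum total: $566

Optimal: Larkspur→Slot 3 ($117), Summit→Slot 2 ($149), Cove→Slot 4 ($132), Granite→Slot 5 ($134), Onyx→Slot 6 ($34) — total 117+149+132+134+34 = $566.
Column-greedy (each slot in turn goes to its best remaining advertiser) gives $492, worse by 74.
Next-best assignment: Larkspur→Slot 3, Summit→Slot 2, Cove→Slot 5, Granite→Slot 4, Onyx→Slot 6 = $542.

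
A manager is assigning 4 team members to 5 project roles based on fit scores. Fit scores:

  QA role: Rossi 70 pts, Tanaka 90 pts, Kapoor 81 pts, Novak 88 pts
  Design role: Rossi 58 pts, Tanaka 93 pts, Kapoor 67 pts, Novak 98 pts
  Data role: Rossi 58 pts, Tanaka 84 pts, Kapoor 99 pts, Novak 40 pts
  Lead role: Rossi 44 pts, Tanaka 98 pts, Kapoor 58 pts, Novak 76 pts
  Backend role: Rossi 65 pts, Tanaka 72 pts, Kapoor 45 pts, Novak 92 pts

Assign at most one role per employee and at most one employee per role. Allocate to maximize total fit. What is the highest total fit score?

Optimal: Rossi→QA role (70 pts), Tanaka→Lead role (98 pts), Kapoor→Data role (99 pts), Novak→Design role (98 pts) — total 70+98+99+98 = 365 pts.
Column-greedy (each role in turn goes to its best remaining employee) gives 331 pts, worse by 34.
Swapping Rossi↔Novak (Rossi→Design role 58 pts, Novak→QA role 88 pts) loses 22.

Max total: 365 pts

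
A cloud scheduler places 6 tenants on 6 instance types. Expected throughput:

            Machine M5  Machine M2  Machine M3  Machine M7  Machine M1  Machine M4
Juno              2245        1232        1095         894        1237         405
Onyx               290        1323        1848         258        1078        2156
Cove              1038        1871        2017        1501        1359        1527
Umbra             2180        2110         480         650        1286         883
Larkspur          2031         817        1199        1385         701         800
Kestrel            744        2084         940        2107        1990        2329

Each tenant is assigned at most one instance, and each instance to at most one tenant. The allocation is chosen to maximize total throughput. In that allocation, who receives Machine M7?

This is the linear assignment problem.
Optimal: Juno→Machine M5 (2245 ops/s), Onyx→Machine M4 (2156 ops/s), Cove→Machine M3 (2017 ops/s), Umbra→Machine M2 (2110 ops/s), Larkspur→Machine M7 (1385 ops/s), Kestrel→Machine M1 (1990 ops/s) — total 2245+2156+2017+2110+1385+1990 = 11903 ops/s.
Larkspur's own top instance is Machine M5 (2031 ops/s), but forcing Larkspur→Machine M5 and reassigning the rest optimally gives only 11658 ops/s — worse by 245.

Larkspur receives Machine M7.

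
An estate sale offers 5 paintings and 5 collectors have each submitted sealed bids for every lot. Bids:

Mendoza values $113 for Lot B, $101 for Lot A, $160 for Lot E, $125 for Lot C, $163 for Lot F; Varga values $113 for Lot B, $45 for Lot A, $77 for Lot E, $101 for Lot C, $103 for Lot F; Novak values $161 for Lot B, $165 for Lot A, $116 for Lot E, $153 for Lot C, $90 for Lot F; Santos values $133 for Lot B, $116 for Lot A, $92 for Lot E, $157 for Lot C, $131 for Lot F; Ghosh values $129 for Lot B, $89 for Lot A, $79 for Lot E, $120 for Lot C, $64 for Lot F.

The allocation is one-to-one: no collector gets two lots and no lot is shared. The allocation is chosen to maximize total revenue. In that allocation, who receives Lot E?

Mendoza receives Lot E.

Optimal: Mendoza→Lot E ($160), Varga→Lot F ($103), Novak→Lot A ($165), Santos→Lot C ($157), Ghosh→Lot B ($129) — total 160+103+165+157+129 = $714.
Row-greedy (each collector in turn takes its best remaining lot) gives $677, worse by 37.
Next-best assignment: Mendoza→Lot F, Varga→Lot E, Novak→Lot A, Santos→Lot C, Ghosh→Lot B = $691.
Swapping Varga↔Ghosh (Varga→Lot B $113, Ghosh→Lot F $64) loses 55.
Mendoza's own top lot is Lot F ($163), but forcing Mendoza→Lot F and reassigning the rest optimally gives only $691 — worse by 23.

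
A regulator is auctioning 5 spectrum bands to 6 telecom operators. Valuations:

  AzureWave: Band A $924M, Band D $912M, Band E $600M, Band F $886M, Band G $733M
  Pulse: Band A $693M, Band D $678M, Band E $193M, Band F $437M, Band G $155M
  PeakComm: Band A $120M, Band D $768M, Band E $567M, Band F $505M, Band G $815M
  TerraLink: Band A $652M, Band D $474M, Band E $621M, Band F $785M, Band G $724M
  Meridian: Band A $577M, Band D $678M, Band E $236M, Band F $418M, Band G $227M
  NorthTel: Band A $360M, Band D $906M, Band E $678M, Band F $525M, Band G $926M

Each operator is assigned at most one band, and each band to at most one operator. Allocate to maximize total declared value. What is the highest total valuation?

Optimal: Pulse→Band A ($693M), NorthTel→Band D ($906M), TerraLink→Band E ($621M), AzureWave→Band F ($886M), PeakComm→Band G ($815M) — total 693+906+621+886+815 = $3921M.
Max-entry greedy (repeatedly take the single best remaining cell) gives $3639M, worse by 282.
Next-best assignment: Pulse→Band A, PeakComm→Band D, TerraLink→Band E, AzureWave→Band F, NorthTel→Band G = $3894M.
No other one-to-one assignment exceeds $3921M.

Maximum total: $3921M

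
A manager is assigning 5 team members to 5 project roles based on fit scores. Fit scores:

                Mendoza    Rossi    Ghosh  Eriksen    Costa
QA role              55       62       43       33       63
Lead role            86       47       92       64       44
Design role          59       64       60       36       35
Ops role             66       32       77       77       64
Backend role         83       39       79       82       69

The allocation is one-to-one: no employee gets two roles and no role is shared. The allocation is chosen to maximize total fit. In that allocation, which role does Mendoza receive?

Mendoza receives Backend role.

Treat this as an assignment problem: match each employee to one role.
Optimal: Mendoza→Backend role (83 pts), Rossi→Design role (64 pts), Ghosh→Lead role (92 pts), Eriksen→Ops role (77 pts), Costa→QA role (63 pts) — total 83+64+92+77+63 = 379 pts.
Row-greedy (each employee in turn takes its best remaining role) gives 369 pts, worse by 10.
Swapping Mendoza↔Rossi (Mendoza→Design role 59 pts, Rossi→Backend role 39 pts) loses 49.
Every other assignment is strictly worse.
Mendoza's own top role is Lead role (86 pts), but forcing Mendoza→Lead role and reassigning the rest optimally gives only 372 pts — worse by 7.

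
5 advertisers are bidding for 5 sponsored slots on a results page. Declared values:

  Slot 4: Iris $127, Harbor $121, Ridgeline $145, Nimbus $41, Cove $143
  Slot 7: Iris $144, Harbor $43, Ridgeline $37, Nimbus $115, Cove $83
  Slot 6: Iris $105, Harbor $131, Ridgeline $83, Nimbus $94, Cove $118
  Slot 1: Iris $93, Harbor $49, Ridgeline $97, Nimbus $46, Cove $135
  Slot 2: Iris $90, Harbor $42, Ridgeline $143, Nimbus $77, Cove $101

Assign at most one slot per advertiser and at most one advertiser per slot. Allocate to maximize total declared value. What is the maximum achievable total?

Treat this as an assignment problem: match each advertiser to one slot.
Optimal: Iris→Slot 4 ($127), Harbor→Slot 6 ($131), Ridgeline→Slot 2 ($143), Nimbus→Slot 7 ($115), Cove→Slot 1 ($135) — total 127+131+143+115+135 = $651.
Column-greedy (each slot in turn goes to its best remaining advertiser) gives $632, worse by 19.
Next-best assignment: Iris→Slot 7, Harbor→Slot 4, Ridgeline→Slot 2, Nimbus→Slot 6, Cove→Slot 1 = $637.
Swapping Iris↔Cove (Iris→Slot 1 $93, Cove→Slot 4 $143) loses 26.

Maximum total: $651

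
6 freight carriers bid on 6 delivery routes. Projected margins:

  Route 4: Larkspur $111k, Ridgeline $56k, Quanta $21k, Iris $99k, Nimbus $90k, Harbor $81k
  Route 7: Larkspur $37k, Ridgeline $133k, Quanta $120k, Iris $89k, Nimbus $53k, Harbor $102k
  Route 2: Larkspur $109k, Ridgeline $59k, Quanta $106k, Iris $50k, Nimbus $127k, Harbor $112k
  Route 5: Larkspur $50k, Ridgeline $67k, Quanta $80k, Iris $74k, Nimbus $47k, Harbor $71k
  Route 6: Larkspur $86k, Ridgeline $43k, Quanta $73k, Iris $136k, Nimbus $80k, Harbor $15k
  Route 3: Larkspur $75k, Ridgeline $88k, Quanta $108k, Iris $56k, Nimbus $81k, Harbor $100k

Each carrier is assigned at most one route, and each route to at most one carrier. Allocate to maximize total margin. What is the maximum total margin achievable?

Max total: $687k

Optimal: Larkspur→Route 4 ($111k), Ridgeline→Route 7 ($133k), Quanta→Route 5 ($80k), Iris→Route 6 ($136k), Nimbus→Route 2 ($127k), Harbor→Route 3 ($100k) — total 111+133+80+136+127+100 = $687k.
Row-greedy (each carrier in turn takes its best remaining route) gives $686k, worse by 1.
Every other assignment is strictly worse.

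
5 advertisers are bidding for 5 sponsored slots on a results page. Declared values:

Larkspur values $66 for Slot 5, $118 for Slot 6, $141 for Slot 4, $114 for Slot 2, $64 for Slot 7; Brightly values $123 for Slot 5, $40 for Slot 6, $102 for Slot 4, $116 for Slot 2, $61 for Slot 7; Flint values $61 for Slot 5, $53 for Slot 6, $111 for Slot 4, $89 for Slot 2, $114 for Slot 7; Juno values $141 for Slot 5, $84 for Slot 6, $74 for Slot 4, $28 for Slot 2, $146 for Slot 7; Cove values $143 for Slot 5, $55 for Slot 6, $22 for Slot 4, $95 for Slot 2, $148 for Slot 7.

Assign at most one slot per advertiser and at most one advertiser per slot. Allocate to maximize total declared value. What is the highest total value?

Maximum total: $634

Optimal: Larkspur→Slot 6 ($118), Brightly→Slot 2 ($116), Flint→Slot 4 ($111), Juno→Slot 5 ($141), Cove→Slot 7 ($148) — total 118+116+111+141+148 = $634.
Max-entry greedy (repeatedly take the single best remaining cell) gives $599, worse by 35.
Checked against all permutations: $634 is optimal.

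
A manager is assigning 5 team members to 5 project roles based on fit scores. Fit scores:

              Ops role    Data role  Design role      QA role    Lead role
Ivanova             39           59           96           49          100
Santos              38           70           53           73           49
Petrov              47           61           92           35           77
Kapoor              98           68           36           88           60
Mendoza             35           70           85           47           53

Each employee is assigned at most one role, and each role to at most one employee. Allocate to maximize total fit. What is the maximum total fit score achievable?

Optimal: Ivanova→Lead role (100 pts), Santos→QA role (73 pts), Petrov→Design role (92 pts), Kapoor→Ops role (98 pts), Mendoza→Data role (70 pts) — total 100+73+92+98+70 = 433 pts.
Column-greedy (each role in turn goes to its best remaining employee) gives 388 pts, worse by 45.
Next-best assignment: Ivanova→Lead role, Santos→QA role, Petrov→Data role, Kapoor→Ops role, Mendoza→Design role = 417 pts.
Every other assignment is strictly worse.

Maximum total: 433 pts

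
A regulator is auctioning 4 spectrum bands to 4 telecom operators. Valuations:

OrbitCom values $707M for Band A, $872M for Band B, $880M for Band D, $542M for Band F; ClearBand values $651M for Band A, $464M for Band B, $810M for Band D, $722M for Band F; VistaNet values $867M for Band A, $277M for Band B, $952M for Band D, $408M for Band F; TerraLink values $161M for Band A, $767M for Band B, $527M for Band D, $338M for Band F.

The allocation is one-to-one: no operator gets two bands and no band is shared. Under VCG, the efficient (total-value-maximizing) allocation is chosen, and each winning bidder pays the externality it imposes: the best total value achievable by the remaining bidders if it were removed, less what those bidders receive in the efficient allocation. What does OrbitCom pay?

OrbitCom pays $88M.

Efficient allocation: OrbitCom→Band D ($880M), ClearBand→Band F ($722M), VistaNet→Band A ($867M), TerraLink→Band B ($767M); total welfare W = $3236M.
OrbitCom receives Band D at value $880M, so the others get W − 880 = $2356M.
Without OrbitCom: best allocation of the remaining 3 bidders over all 4 bands is ClearBand→Band D ($810M), VistaNet→Band A ($867M), TerraLink→Band B ($767M), total $2444M.
VCG payment = (others' best without OrbitCom) − (others' welfare with OrbitCom) = 2444 − 2356 = $88M.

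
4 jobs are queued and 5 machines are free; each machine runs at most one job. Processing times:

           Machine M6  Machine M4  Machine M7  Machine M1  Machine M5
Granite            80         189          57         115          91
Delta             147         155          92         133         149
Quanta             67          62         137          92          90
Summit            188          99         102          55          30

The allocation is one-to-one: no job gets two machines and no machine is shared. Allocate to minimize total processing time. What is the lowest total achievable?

Optimal: Granite→Machine M6 (80 min), Delta→Machine M7 (92 min), Quanta→Machine M4 (62 min), Summit→Machine M5 (30 min) — total 80+92+62+30 = 264 min.
Next-best assignment: Granite→Machine M7, Delta→Machine M1, Quanta→Machine M4, Summit→Machine M5 = 282 min.
Every other assignment is strictly worse.

Minimum total: 264 min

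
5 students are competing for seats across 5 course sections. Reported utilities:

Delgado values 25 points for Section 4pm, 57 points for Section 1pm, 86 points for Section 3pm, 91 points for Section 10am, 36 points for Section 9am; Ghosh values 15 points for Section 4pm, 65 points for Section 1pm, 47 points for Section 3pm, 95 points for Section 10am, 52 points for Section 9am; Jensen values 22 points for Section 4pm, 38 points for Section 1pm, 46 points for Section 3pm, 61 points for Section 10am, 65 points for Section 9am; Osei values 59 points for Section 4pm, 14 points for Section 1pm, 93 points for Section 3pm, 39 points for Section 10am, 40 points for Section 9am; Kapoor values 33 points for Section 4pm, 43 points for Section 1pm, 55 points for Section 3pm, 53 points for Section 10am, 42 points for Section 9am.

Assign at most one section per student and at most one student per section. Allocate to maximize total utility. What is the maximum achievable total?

Maximum total: 348 points

Optimal: Delgado→Section 3pm (86 points), Ghosh→Section 10am (95 points), Jensen→Section 9am (65 points), Osei→Section 4pm (59 points), Kapoor→Section 1pm (43 points) — total 86+95+65+59+43 = 348 points.
Row-greedy (each student in turn takes its best remaining section) gives 347 points, worse by 1.
Next-best assignment: Delgado→Section 10am, Ghosh→Section 1pm, Jensen→Section 9am, Osei→Section 3pm, Kapoor→Section 4pm = 347 points.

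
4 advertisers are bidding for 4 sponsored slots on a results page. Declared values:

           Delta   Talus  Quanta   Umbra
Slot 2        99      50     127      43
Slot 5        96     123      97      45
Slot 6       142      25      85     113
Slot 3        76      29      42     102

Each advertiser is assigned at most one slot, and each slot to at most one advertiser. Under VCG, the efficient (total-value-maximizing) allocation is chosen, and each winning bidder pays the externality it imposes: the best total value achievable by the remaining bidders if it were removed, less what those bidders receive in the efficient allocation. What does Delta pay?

Delta pays $11.

Efficient allocation: Delta→Slot 6 ($142), Talus→Slot 5 ($123), Quanta→Slot 2 ($127), Umbra→Slot 3 ($102); total welfare W = $494.
Delta receives Slot 6 at value $142, so the others get W − 142 = $352.
Without Delta: best allocation of the remaining 3 bidders over all 4 slots is Talus→Slot 5 ($123), Quanta→Slot 2 ($127), Umbra→Slot 6 ($113), total $363.
VCG payment = (others' best without Delta) − (others' welfare with Delta) = 363 − 352 = $11.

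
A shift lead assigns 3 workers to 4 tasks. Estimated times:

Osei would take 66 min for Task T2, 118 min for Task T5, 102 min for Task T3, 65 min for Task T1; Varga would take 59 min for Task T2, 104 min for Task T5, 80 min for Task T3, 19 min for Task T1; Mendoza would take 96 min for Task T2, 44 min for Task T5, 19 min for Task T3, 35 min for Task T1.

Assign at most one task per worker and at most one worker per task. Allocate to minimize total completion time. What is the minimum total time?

Treat this as an assignment problem: match each worker to one task.
Optimal: Osei→Task T2 (66 min), Varga→Task T1 (19 min), Mendoza→Task T3 (19 min) — total 66+19+19 = 104 min.
Column-greedy (each task in turn goes to its cheapest remaining worker) gives 205 min, worse by 101.
Swapping Mendoza↔Varga (Mendoza→Task T1 35 min, Varga→Task T3 80 min) adds 77.

Minimum total: 104 min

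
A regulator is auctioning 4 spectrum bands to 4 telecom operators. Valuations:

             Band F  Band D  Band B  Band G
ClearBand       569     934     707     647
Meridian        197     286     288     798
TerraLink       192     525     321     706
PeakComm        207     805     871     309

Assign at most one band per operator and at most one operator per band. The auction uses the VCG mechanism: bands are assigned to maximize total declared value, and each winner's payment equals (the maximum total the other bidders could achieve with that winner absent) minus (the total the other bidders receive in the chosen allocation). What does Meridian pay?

Efficient allocation: ClearBand→Band D ($934M), Meridian→Band G ($798M), TerraLink→Band F ($192M), PeakComm→Band B ($871M); total welfare W = $2795M.
Meridian receives Band G at value $798M, so the others get W − 798 = $1997M.
Without Meridian: best allocation of the remaining 3 bidders over all 4 bands is ClearBand→Band D ($934M), TerraLink→Band G ($706M), PeakComm→Band B ($871M), total $2511M.
VCG payment = (others' best without Meridian) − (others' welfare with Meridian) = 2511 − 1997 = $514M.

Meridian pays $514M.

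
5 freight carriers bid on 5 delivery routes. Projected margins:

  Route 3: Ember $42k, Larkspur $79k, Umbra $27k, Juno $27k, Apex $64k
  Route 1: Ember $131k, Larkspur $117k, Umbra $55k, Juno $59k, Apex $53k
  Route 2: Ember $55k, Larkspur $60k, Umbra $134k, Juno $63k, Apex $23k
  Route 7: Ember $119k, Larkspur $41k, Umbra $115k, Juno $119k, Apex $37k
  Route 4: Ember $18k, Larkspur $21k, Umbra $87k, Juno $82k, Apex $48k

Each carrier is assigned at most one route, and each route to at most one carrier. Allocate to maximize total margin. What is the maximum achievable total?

Optimal: Ember→Route 7 ($119k), Larkspur→Route 1 ($117k), Umbra→Route 2 ($134k), Juno→Route 4 ($82k), Apex→Route 3 ($64k) — total 119+117+134+82+64 = $516k.
Column-greedy (each route in turn goes to its best remaining carrier) gives $511k, worse by 5.
Next-best assignment: Ember→Route 1, Larkspur→Route 3, Umbra→Route 2, Juno→Route 7, Apex→Route 4 = $511k.

Maximum total: $516k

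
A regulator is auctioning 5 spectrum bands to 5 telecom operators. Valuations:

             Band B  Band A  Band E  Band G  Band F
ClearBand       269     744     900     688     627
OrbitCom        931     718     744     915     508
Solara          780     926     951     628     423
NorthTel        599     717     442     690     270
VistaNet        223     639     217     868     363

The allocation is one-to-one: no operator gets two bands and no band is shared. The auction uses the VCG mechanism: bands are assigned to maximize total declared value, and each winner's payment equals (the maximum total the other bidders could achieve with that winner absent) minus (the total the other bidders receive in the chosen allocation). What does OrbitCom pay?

Efficient allocation: ClearBand→Band F ($627M), OrbitCom→Band B ($931M), Solara→Band E ($951M), NorthTel→Band A ($717M), VistaNet→Band G ($868M); total welfare W = $4094M.
OrbitCom receives Band B at value $931M, so the others get W − 931 = $3163M.
Without OrbitCom: best allocation of the remaining 4 bidders over all 5 bands is ClearBand→Band E ($900M), Solara→Band A ($926M), NorthTel→Band B ($599M), VistaNet→Band G ($868M), total $3293M.
VCG payment = (others' best without OrbitCom) − (others' welfare with OrbitCom) = 3293 − 3163 = $130M.

OrbitCom pays $130M.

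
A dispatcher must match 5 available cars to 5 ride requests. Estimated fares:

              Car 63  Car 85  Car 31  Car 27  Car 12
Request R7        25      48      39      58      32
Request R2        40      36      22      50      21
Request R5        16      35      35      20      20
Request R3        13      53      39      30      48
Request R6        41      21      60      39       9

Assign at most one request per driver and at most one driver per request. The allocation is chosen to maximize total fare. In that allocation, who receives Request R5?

Optimal: Car 63→Request R2 ($40), Car 85→Request R5 ($35), Car 31→Request R6 ($60), Car 27→Request R7 ($58), Car 12→Request R3 ($48) — total 40+35+60+58+48 = $241.
Max-entry greedy (repeatedly take the single best remaining cell) gives $231, worse by 10.
Next-best assignment: Car 63→Request R2, Car 85→Request R3, Car 31→Request R6, Car 27→Request R7, Car 12→Request R5 = $231.
Car 85's own top request is Request R3 ($53), but forcing Car 85→Request R3 and reassigning the rest optimally gives only $231 — worse by 10.

Car 85 receives Request R5.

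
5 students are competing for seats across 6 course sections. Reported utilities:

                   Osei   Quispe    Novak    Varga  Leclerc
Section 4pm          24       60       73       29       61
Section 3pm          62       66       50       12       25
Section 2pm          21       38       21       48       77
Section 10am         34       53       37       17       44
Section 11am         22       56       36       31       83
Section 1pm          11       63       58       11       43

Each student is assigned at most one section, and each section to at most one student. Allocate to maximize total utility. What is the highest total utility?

Optimal: Osei→Section 3pm (62 points), Quispe→Section 1pm (63 points), Novak→Section 4pm (73 points), Varga→Section 2pm (48 points), Leclerc→Section 11am (83 points) — total 62+63+73+48+83 = 329 points.
Max-entry greedy (repeatedly take the single best remaining cell) gives 304 points, worse by 25.
No other one-to-one assignment exceeds 329 points.

Maximum total: 329 points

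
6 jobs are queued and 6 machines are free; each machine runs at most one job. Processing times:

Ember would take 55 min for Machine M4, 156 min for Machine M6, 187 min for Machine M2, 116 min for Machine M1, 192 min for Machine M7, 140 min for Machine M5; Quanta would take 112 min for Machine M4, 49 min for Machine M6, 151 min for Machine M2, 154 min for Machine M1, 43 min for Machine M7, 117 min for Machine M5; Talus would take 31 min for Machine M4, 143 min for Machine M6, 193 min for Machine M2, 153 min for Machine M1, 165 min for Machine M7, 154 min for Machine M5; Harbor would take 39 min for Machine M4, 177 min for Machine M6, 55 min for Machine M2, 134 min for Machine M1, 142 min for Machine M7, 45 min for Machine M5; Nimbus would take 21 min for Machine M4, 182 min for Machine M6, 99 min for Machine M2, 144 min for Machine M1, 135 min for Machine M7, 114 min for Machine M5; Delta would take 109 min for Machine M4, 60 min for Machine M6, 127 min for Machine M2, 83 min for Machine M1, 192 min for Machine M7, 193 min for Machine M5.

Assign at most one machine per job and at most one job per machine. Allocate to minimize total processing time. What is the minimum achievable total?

This is a one-to-one assignment (minimum-cost bipartite matching).
Optimal: Ember→Machine M1 (116 min), Quanta→Machine M7 (43 min), Talus→Machine M4 (31 min), Harbor→Machine M5 (45 min), Nimbus→Machine M2 (99 min), Delta→Machine M6 (60 min) — total 116+43+31+45+99+60 = 394 min.
Row-greedy (each job in turn takes its cheapest remaining machine) gives 468 min, worse by 74.

Minimum total: 394 min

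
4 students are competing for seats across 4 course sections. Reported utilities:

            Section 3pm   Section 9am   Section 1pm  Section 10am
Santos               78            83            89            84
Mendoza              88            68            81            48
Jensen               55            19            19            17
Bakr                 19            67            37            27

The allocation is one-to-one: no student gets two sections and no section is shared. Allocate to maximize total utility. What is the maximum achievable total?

This is the linear assignment problem.
Optimal: Santos→Section 10am (84 points), Mendoza→Section 1pm (81 points), Jensen→Section 3pm (55 points), Bakr→Section 9am (67 points) — total 84+81+55+67 = 287 points.
Column-greedy (each section in turn goes to its best remaining student) gives 225 points, worse by 62.
Every other assignment is strictly worse.

Maximum total: 287 points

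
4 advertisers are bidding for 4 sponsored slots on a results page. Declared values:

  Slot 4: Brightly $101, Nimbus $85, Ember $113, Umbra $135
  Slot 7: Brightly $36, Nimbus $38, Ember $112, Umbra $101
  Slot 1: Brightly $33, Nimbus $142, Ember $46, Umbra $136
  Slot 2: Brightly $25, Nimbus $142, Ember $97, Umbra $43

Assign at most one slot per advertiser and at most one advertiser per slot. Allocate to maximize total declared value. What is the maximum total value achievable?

Max total: $491

Optimal: Brightly→Slot 4 ($101), Nimbus→Slot 2 ($142), Ember→Slot 7 ($112), Umbra→Slot 1 ($136) — total 101+142+112+136 = $491.
Row-greedy (each advertiser in turn takes its best remaining slot) gives $398, worse by 93.
Checked against all permutations: $491 is optimal.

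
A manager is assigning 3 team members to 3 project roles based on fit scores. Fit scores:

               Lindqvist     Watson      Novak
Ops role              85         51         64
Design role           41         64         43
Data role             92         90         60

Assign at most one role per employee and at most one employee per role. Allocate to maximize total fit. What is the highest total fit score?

Optimal: Lindqvist→Data role (92 pts), Watson→Design role (64 pts), Novak→Ops role (64 pts) — total 92+64+64 = 220 pts.
Column-greedy (each role in turn goes to its best remaining employee) gives 209 pts, worse by 11.
No other one-to-one assignment exceeds 220 pts.

Max total: 220 pts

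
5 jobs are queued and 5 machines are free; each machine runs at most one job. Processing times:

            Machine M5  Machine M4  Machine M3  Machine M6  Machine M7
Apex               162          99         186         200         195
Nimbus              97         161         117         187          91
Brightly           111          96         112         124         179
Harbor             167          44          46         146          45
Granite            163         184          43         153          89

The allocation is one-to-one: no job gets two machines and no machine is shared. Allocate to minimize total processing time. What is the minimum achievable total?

Minimum total: 408 min

Treat this as an assignment problem: match each job to one machine.
Optimal: Apex→Machine M4 (99 min), Nimbus→Machine M5 (97 min), Brightly→Machine M6 (124 min), Harbor→Machine M7 (45 min), Granite→Machine M3 (43 min) — total 99+97+124+45+43 = 408 min.
Row-greedy (each job in turn takes its cheapest remaining machine) gives 500 min, worse by 92.
Swapping Brightly↔Granite (Brightly→Machine M3 112 min, Granite→Machine M6 153 min) adds 98.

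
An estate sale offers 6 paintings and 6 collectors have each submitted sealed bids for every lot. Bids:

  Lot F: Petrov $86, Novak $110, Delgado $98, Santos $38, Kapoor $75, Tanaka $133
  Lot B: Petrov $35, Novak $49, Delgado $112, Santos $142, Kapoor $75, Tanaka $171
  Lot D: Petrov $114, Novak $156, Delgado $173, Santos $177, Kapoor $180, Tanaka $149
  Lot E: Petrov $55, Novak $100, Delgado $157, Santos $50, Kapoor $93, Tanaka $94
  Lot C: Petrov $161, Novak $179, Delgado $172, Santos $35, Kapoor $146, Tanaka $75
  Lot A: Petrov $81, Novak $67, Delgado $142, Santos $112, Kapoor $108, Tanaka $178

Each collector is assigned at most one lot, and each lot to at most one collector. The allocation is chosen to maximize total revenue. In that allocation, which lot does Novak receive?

This is a one-to-one assignment (maximum-weight bipartite matching).
Optimal: Petrov→Lot C ($161), Novak→Lot F ($110), Delgado→Lot E ($157), Santos→Lot B ($142), Kapoor→Lot D ($180), Tanaka→Lot A ($178) — total 161+110+157+142+180+178 = $928.
Row-greedy (each collector in turn takes its best remaining lot) gives $857, worse by 71.
Novak's own top lot is Lot C ($179), but forcing Novak→Lot C and reassigning the rest optimally gives only $922 — worse by 6.

Novak receives Lot F.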